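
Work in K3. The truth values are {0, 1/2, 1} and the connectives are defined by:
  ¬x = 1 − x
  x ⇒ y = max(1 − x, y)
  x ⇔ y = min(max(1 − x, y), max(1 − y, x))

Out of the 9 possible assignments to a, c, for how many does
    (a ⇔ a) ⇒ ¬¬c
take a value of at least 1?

a = 0, c = 0 ↦ 0  <
a = 0, c = 1/2 ↦ 1/2  <
a = 0, c = 1 ↦ 1  ≥
a = 1/2, c = 0 ↦ 1/2  <
a = 1/2, c = 1/2 ↦ 1/2  <
a = 1/2, c = 1 ↦ 1  ≥
a = 1, c = 0 ↦ 0  <
a = 1, c = 1/2 ↦ 1/2  <
a = 1, c = 1 ↦ 1  ≥
So 3 of the 9 assignments meet the threshold.

3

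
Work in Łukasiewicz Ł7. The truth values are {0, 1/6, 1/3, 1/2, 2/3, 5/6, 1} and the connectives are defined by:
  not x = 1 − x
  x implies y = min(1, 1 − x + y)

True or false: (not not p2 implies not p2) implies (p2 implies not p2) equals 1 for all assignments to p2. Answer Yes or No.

Yes

p2 = 0 ↦ 1
p2 = 1/6 ↦ 1
p2 = 1/3 ↦ 1
p2 = 1/2 ↦ 1
p2 = 2/3 ↦ 1
p2 = 5/6 ↦ 1
p2 = 1 ↦ 1
Every assignment gives a value ≥ 1.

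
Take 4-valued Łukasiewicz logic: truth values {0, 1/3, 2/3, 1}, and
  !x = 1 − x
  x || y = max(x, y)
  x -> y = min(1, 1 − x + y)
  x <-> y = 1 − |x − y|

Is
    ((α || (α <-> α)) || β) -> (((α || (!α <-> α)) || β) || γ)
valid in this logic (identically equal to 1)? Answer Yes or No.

Counterexample: take α = 0, β = 0, γ = 0.
α <-> α = 0 <-> 0 = 1
α || (α <-> α) = 0 || 1 = 1
(α || (α <-> α)) || β = 1 || 0 = 1
!α = !0 = 1
!α <-> α = 1 <-> 0 = 0
α || (!α <-> α) = 0 || 0 = 0
(α || (!α <-> α)) || β = 0 || 0 = 0
((α || (!α <-> α)) || β) || γ = 0 || 0 = 0
((α || (α <-> α)) || β) -> (((α || (!α <-> α)) || β) || γ) = 1 -> 0 = 0
This gives 0 ≠ 1.

No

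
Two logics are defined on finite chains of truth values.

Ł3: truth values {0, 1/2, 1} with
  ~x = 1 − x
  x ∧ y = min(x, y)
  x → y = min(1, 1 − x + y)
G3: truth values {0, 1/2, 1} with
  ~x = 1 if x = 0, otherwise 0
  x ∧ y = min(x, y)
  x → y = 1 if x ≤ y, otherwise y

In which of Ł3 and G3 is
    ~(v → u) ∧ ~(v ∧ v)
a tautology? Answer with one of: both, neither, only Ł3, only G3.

neither

In Ł3: at u = 0, v = 0 the value is 0 — not a tautology.
In G3: at u = 0, v = 0 the value is 0 — not a tautology.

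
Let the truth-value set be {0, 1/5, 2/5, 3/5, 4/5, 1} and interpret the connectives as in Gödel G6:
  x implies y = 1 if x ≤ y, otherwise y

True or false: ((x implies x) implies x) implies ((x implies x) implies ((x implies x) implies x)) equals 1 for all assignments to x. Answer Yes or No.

x = 0 ↦ 1
x = 1/5 ↦ 1
x = 2/5 ↦ 1
x = 3/5 ↦ 1
x = 4/5 ↦ 1
x = 1 ↦ 1
Every assignment gives a value ≥ 1.

Yes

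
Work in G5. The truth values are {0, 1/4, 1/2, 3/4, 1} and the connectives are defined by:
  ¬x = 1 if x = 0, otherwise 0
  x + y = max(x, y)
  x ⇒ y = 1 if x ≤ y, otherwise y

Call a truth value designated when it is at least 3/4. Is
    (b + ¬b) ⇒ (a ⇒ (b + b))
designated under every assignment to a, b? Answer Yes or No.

No

Counterexample: take a = 1/4, b = 0.
¬b = ¬0 = 1
b + ¬b = 0 + 1 = 1
b + b = 0 + 0 = 0
a ⇒ (b + b) = 1/4 ⇒ 0 = 0
(b + ¬b) ⇒ (a ⇒ (b + b)) = 1 ⇒ 0 = 0
This gives 0, which is below 3/4.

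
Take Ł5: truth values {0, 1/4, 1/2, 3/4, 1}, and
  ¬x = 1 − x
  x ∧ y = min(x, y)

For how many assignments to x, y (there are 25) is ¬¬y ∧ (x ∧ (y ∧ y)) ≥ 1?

1

value 1: 1 assignment (counts)
value 3/4: 3 assignments
value 1/2: 5 assignments
value 1/4: 7 assignments
value 0: 9 assignments
So 1 of the 25 assignments meets the threshold.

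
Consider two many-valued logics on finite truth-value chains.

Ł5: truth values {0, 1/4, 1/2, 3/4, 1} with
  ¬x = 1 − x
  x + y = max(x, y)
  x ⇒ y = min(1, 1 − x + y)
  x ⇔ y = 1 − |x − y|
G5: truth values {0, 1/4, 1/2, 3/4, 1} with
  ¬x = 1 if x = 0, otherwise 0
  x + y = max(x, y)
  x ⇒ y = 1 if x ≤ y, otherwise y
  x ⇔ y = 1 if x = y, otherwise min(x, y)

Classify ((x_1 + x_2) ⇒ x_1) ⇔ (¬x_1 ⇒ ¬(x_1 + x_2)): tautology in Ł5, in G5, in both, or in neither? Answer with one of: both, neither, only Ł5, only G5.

only Ł5

In Ł5: every assignment gives 1 — tautology.
In G5: at x_1 = 1/4, x_2 = 1/2 the value is 1/4 — not a tautology.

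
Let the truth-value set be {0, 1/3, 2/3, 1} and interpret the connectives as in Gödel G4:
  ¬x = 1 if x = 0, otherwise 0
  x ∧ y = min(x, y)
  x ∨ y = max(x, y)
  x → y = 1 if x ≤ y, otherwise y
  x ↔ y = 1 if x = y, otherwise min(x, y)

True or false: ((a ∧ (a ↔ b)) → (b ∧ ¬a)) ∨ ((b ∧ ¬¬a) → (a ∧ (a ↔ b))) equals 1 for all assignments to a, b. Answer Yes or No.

No

Counterexample: take a = 1/3, b = 2/3.
a ↔ b = 1/3 ↔ 2/3 = 1/3
a ∧ (a ↔ b) = 1/3 ∧ 1/3 = 1/3
¬a = ¬1/3 = 0
b ∧ ¬a = 2/3 ∧ 0 = 0
(a ∧ (a ↔ b)) → (b ∧ ¬a) = 1/3 → 0 = 0
¬a = ¬1/3 = 0
¬¬a = ¬0 = 1
b ∧ ¬¬a = 2/3 ∧ 1 = 2/3
a ↔ b = 1/3 ↔ 2/3 = 1/3
a ∧ (a ↔ b) = 1/3 ∧ 1/3 = 1/3
(b ∧ ¬¬a) → (a ∧ (a ↔ b)) = 2/3 → 1/3 = 1/3
((a ∧ (a ↔ b)) → (b ∧ ¬a)) ∨ ((b ∧ ¬¬a) → (a ∧ (a ↔ b))) = 0 ∨ 1/3 = 1/3
This gives 1/3 ≠ 1.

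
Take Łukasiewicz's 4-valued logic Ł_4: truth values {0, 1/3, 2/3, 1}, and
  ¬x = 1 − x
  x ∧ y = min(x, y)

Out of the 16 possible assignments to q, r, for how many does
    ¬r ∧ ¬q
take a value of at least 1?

q = 0, r = 0 ↦ 1  ≥
q = 0, r = 1/3 ↦ 2/3  <
q = 0, r = 2/3 ↦ 1/3  <
q = 0, r = 1 ↦ 0  <
q = 1/3, r = 0 ↦ 2/3  <
q = 1/3, r = 1/3 ↦ 2/3  <
q = 1/3, r = 2/3 ↦ 1/3  <
q = 1/3, r = 1 ↦ 0  <
q = 2/3, r = 0 ↦ 1/3  <
q = 2/3, r = 1/3 ↦ 1/3  <
q = 2/3, r = 2/3 ↦ 1/3  <
q = 2/3, r = 1 ↦ 0  <
q = 1, r = 0 ↦ 0  <
q = 1, r = 1/3 ↦ 0  <
q = 1, r = 2/3 ↦ 0  <
q = 1, r = 1 ↦ 0  <
So 1 of the 16 assignments meets the threshold.

1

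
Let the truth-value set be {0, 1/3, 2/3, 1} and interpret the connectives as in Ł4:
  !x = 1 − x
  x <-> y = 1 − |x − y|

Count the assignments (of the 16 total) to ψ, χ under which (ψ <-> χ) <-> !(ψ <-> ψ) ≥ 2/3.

ψ = 0, χ = 0 ↦ 0  <
ψ = 0, χ = 1/3 ↦ 1/3  <
ψ = 0, χ = 2/3 ↦ 2/3  ≥
ψ = 0, χ = 1 ↦ 1  ≥
ψ = 1/3, χ = 0 ↦ 1/3  <
ψ = 1/3, χ = 1/3 ↦ 0  <
ψ = 1/3, χ = 2/3 ↦ 1/3  <
ψ = 1/3, χ = 1 ↦ 2/3  ≥
ψ = 2/3, χ = 0 ↦ 2/3  ≥
ψ = 2/3, χ = 1/3 ↦ 1/3  <
ψ = 2/3, χ = 2/3 ↦ 0  <
ψ = 2/3, χ = 1 ↦ 1/3  <
ψ = 1, χ = 0 ↦ 1  ≥
ψ = 1, χ = 1/3 ↦ 2/3  ≥
ψ = 1, χ = 2/3 ↦ 1/3  <
ψ = 1, χ = 1 ↦ 0  <
So 6 of the 16 assignments meet the threshold.

6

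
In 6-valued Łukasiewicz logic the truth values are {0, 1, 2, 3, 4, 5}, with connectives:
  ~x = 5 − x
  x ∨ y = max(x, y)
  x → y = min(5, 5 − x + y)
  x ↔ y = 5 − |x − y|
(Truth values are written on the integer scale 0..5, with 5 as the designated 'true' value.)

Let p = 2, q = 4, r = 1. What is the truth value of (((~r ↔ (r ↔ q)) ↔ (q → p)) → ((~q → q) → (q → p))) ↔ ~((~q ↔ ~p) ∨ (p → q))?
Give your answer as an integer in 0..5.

2

~r = ~1 = 4
r ↔ q = 1 ↔ 4 = 2
~r ↔ (r ↔ q) = 4 ↔ 2 = 3
q → p = 4 → 2 = 3
(~r ↔ (r ↔ q)) ↔ (q → p) = 3 ↔ 3 = 5
~q = ~4 = 1
~q → q = 1 → 4 = 5
q → p = 4 → 2 = 3
(~q → q) → (q → p) = 5 → 3 = 3
((~r ↔ (r ↔ q)) ↔ (q → p)) → ((~q → q) → (q → p)) = 5 → 3 = 3
~q = ~4 = 1
~p = ~2 = 3
~q ↔ ~p = 1 ↔ 3 = 3
p → q = 2 → 4 = 5
(~q ↔ ~p) ∨ (p → q) = 3 ∨ 5 = 5
~((~q ↔ ~p) ∨ (p → q)) = ~5 = 0
(((~r ↔ (r ↔ q)) ↔ (q → p)) → ((~q → q) → (q → p))) ↔ ~((~q ↔ ~p) ∨ (p → q)) = 3 ↔ 0 = 2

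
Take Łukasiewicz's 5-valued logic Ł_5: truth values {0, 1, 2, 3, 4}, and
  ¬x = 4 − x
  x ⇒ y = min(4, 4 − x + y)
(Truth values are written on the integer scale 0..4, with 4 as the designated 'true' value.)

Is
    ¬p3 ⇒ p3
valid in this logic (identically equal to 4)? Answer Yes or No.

No

Counterexample: take p3 = 0.
¬p3 = ¬0 = 4
¬p3 ⇒ p3 = 4 ⇒ 0 = 0
This gives 0 ≠ 4.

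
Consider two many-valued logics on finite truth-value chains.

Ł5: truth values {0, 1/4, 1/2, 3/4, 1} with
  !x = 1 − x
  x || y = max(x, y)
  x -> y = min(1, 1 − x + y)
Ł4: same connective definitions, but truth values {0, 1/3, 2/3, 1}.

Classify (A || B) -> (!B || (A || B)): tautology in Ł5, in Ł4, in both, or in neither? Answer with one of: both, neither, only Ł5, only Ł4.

In Ł5: every assignment gives 1 — tautology.
In Ł4: every assignment gives 1 — tautology.

both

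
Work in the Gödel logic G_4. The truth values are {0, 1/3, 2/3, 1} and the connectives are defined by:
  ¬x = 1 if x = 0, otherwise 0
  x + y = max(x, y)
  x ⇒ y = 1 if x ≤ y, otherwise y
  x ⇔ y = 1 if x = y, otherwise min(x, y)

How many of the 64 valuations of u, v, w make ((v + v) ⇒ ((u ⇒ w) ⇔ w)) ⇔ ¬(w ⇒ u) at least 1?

12

value 1: 12 assignments (counts)
value 2/3: 1 assignment
value 1/3: 2 assignments
value 0: 49 assignments
So 12 of the 64 assignments meet the threshold.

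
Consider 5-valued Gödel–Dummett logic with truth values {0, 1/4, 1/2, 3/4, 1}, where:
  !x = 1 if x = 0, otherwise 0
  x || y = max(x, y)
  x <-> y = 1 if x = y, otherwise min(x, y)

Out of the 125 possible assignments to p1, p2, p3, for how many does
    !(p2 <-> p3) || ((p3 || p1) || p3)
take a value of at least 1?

value 1: 73 assignments (counts)
value 3/4: 25 assignments
value 1/2: 17 assignments
value 1/4: 9 assignments
value 0: 1 assignment
So 73 of the 125 assignments meet the threshold.

73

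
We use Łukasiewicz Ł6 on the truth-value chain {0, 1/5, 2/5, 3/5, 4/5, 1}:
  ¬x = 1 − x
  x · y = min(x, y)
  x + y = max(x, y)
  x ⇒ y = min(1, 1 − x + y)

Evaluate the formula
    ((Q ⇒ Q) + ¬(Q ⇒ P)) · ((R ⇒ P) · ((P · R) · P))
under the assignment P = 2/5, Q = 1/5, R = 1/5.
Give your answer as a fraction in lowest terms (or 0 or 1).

1/5

Q ⇒ Q = 1/5 ⇒ 1/5 = 1
Q ⇒ P = 1/5 ⇒ 2/5 = 1
¬(Q ⇒ P) = ¬1 = 0
(Q ⇒ Q) + ¬(Q ⇒ P) = 1 + 0 = 1
R ⇒ P = 1/5 ⇒ 2/5 = 1
P · R = 2/5 · 1/5 = 1/5
(P · R) · P = 1/5 · 2/5 = 1/5
(R ⇒ P) · ((P · R) · P) = 1 · 1/5 = 1/5
((Q ⇒ Q) + ¬(Q ⇒ P)) · ((R ⇒ P) · ((P · R) · P)) = 1 · 1/5 = 1/5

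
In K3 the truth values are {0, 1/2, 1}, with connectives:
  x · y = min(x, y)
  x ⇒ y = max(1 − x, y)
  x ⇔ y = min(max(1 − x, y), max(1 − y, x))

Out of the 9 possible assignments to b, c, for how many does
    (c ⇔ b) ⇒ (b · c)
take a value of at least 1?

b = 0, c = 0 ↦ 0  <
b = 0, c = 1/2 ↦ 1/2  <
b = 0, c = 1 ↦ 1  ≥
b = 1/2, c = 0 ↦ 1/2  <
b = 1/2, c = 1/2 ↦ 1/2  <
b = 1/2, c = 1 ↦ 1/2  <
b = 1, c = 0 ↦ 1  ≥
b = 1, c = 1/2 ↦ 1/2  <
b = 1, c = 1 ↦ 1  ≥
So 3 of the 9 assignments meet the threshold.

3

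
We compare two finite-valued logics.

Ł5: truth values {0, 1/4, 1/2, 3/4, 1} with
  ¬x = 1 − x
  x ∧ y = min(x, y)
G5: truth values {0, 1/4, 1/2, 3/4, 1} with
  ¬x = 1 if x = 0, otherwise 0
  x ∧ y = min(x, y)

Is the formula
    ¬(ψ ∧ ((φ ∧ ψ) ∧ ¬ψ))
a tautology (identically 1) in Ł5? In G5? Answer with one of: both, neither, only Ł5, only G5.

only G5

In Ł5: at φ = 1/4, ψ = 1/4 the value is 3/4 — not a tautology.
In G5: every assignment gives 1 — tautology.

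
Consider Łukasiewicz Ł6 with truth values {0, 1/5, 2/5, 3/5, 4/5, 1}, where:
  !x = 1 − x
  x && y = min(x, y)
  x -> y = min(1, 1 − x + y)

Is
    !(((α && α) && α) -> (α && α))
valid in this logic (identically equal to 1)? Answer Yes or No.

No

Counterexample: take α = 0.
α && α = 0 && 0 = 0
(α && α) && α = 0 && 0 = 0
α && α = 0 && 0 = 0
((α && α) && α) -> (α && α) = 0 -> 0 = 1
!(((α && α) && α) -> (α && α)) = !1 = 0
This gives 0 ≠ 1.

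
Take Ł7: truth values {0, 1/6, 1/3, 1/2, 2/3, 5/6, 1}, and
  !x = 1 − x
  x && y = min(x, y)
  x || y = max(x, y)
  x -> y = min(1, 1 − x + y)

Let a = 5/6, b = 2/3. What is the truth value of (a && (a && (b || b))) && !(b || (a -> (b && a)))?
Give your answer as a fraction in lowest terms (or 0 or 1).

1/6

b || b = 2/3 || 2/3 = 2/3
a && (b || b) = 5/6 && 2/3 = 2/3
a && (a && (b || b)) = 5/6 && 2/3 = 2/3
b && a = 2/3 && 5/6 = 2/3
a -> (b && a) = 5/6 -> 2/3 = 5/6
b || (a -> (b && a)) = 2/3 || 5/6 = 5/6
!(b || (a -> (b && a))) = !5/6 = 1/6
(a && (a && (b || b))) && !(b || (a -> (b && a))) = 2/3 && 1/6 = 1/6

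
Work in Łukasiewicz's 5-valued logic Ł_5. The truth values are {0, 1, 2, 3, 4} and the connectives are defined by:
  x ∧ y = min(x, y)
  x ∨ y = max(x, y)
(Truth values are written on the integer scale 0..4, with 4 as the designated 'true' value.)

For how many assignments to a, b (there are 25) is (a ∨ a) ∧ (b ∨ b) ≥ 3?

4

value 4: 1 assignment (counts)
value 3: 3 assignments (counts)
value 2: 5 assignments
value 1: 7 assignments
value 0: 9 assignments
So 4 of the 25 assignments meet the threshold.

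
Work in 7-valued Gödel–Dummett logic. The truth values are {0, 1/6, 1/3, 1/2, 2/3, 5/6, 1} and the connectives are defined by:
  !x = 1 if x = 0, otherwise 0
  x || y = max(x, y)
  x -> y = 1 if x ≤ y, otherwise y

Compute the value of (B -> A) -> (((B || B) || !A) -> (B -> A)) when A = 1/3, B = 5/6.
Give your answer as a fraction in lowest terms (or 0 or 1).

B -> A = 5/6 -> 1/3 = 1/3
B || B = 5/6 || 5/6 = 5/6
!A = !1/3 = 0
(B || B) || !A = 5/6 || 0 = 5/6
B -> A = 5/6 -> 1/3 = 1/3
((B || B) || !A) -> (B -> A) = 5/6 -> 1/3 = 1/3
(B -> A) -> (((B || B) || !A) -> (B -> A)) = 1/3 -> 1/3 = 1

1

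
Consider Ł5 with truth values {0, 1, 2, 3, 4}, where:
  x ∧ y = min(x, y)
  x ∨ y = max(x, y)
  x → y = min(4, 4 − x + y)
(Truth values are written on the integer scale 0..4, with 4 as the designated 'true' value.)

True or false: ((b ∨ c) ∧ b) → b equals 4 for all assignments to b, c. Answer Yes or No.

At b = 1, c = 0, for instance:
b ∨ c = 1 ∨ 0 = 1
(b ∨ c) ∧ b = 1 ∧ 1 = 1
((b ∨ c) ∧ b) → b = 1 → 1 = 4
and checking the remaining 24 assignments likewise gives ≥ 4 in every case.

Yes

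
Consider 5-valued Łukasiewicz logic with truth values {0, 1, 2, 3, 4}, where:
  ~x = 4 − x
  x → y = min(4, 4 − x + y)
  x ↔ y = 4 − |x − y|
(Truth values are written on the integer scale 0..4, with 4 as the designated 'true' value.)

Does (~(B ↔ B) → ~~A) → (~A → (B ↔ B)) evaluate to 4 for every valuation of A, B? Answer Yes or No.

At A = 1, B = 2, for instance:
B ↔ B = 2 ↔ 2 = 4
~(B ↔ B) = ~4 = 0
~A = ~1 = 3
~~A = ~3 = 1
~(B ↔ B) → ~~A = 0 → 1 = 4
~A → (B ↔ B) = 3 → 4 = 4
(~(B ↔ B) → ~~A) → (~A → (B ↔ B)) = 4 → 4 = 4
and checking the remaining 24 assignments likewise gives ≥ 4 in every case.

Yes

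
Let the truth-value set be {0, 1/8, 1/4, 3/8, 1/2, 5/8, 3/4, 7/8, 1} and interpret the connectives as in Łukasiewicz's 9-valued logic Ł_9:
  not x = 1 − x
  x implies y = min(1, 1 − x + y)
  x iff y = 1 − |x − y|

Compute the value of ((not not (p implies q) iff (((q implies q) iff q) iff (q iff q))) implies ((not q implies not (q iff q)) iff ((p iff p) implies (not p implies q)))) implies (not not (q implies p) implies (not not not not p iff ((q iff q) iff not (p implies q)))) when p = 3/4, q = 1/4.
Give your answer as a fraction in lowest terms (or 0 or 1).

1

p implies q = 3/4 implies 1/4 = 1/2
not (p implies q) = not 1/2 = 1/2
not not (p implies q) = not 1/2 = 1/2
q implies q = 1/4 implies 1/4 = 1
(q implies q) iff q = 1 iff 1/4 = 1/4
q iff q = 1/4 iff 1/4 = 1
((q implies q) iff q) iff (q iff q) = 1/4 iff 1 = 1/4
not not (p implies q) iff (((q implies q) iff q) iff (q iff q)) = 1/2 iff 1/4 = 3/4
not q = not 1/4 = 3/4
q iff q = 1/4 iff 1/4 = 1
not (q iff q) = not 1 = 0
not q implies not (q iff q) = 3/4 implies 0 = 1/4
p iff p = 3/4 iff 3/4 = 1
not p = not 3/4 = 1/4
not p implies q = 1/4 implies 1/4 = 1
(p iff p) implies (not p implies q) = 1 implies 1 = 1
(not q implies not (q iff q)) iff ((p iff p) implies (not p implies q)) = 1/4 iff 1 = 1/4
(not not (p implies q) iff (((q implies q) iff q) iff (q iff q))) implies ((not q implies not (q iff q)) iff ((p iff p) implies (not p implies q))) = 3/4 implies 1/4 = 1/2
q implies p = 1/4 implies 3/4 = 1
not (q implies p) = not 1 = 0
not not (q implies p) = not 0 = 1
not p = not 3/4 = 1/4
not not p = not 1/4 = 3/4
not not not p = not 3/4 = 1/4
not not not not p = not 1/4 = 3/4
q iff q = 1/4 iff 1/4 = 1
p implies q = 3/4 implies 1/4 = 1/2
not (p implies q) = not 1/2 = 1/2
(q iff q) iff not (p implies q) = 1 iff 1/2 = 1/2
not not not not p iff ((q iff q) iff not (p implies q)) = 3/4 iff 1/2 = 3/4
not not (q implies p) implies (not not not not p iff ((q iff q) iff not (p implies q))) = 1 implies 3/4 = 3/4
((not not (p implies q) iff (((q implies q) iff q) iff (q iff q))) implies ((not q implies not (q iff q)) iff ((p iff p) implies (not p implies q)))) implies (not not (q implies p) implies (not not not not p iff ((q iff q) iff not (p implies q)))) = 1/2 implies 3/4 = 1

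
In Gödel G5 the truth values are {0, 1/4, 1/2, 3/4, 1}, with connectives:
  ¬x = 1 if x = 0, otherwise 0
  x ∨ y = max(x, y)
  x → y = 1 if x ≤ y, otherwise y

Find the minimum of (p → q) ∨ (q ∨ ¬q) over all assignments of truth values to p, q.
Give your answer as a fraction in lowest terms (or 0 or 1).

1/4

Take p = 1/2, q = 1/4:
p → q = 1/2 → 1/4 = 1/4
¬q = ¬1/4 = 0
q ∨ ¬q = 1/4 ∨ 0 = 1/4
(p → q) ∨ (q ∨ ¬q) = 1/4 ∨ 1/4 = 1/4
No assignment yields a value below 1/4, so this is the minimum.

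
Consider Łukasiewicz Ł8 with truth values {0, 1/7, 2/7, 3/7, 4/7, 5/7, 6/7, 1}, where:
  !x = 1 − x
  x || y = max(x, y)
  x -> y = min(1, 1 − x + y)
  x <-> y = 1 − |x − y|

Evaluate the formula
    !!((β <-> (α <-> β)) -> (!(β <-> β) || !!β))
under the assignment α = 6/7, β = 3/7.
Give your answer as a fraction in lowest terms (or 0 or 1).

4/7

α <-> β = 6/7 <-> 3/7 = 4/7
β <-> (α <-> β) = 3/7 <-> 4/7 = 6/7
β <-> β = 3/7 <-> 3/7 = 1
!(β <-> β) = !1 = 0
!β = !3/7 = 4/7
!!β = !4/7 = 3/7
!(β <-> β) || !!β = 0 || 3/7 = 3/7
(β <-> (α <-> β)) -> (!(β <-> β) || !!β) = 6/7 -> 3/7 = 4/7
!((β <-> (α <-> β)) -> (!(β <-> β) || !!β)) = !4/7 = 3/7
!!((β <-> (α <-> β)) -> (!(β <-> β) || !!β)) = !3/7 = 4/7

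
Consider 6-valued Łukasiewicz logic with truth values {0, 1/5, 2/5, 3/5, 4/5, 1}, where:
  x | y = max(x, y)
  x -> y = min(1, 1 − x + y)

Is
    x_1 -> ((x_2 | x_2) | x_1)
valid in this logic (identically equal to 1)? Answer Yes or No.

Yes

At x_1 = 2/5, x_2 = 1, for instance:
x_2 | x_2 = 1 | 1 = 1
(x_2 | x_2) | x_1 = 1 | 2/5 = 1
x_1 -> ((x_2 | x_2) | x_1) = 2/5 -> 1 = 1
and checking the remaining 35 assignments likewise gives ≥ 1 in every case.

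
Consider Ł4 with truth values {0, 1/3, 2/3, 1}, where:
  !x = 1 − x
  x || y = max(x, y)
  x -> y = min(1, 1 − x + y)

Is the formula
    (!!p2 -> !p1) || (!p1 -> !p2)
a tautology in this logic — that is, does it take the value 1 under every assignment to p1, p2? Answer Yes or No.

Counterexample: take p1 = 1/3, p2 = 1.
!p2 = !1 = 0
!!p2 = !0 = 1
!p1 = !1/3 = 2/3
!!p2 -> !p1 = 1 -> 2/3 = 2/3
!p1 = !1/3 = 2/3
!p2 = !1 = 0
!p1 -> !p2 = 2/3 -> 0 = 1/3
(!!p2 -> !p1) || (!p1 -> !p2) = 2/3 || 1/3 = 2/3
This gives 2/3 ≠ 1.

No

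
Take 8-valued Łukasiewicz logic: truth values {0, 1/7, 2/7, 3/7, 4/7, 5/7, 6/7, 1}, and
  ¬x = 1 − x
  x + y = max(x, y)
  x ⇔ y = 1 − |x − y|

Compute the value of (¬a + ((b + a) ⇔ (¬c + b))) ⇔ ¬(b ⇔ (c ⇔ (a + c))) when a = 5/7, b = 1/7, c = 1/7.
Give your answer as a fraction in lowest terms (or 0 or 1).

3/7

¬a = ¬5/7 = 2/7
b + a = 1/7 + 5/7 = 5/7
¬c = ¬1/7 = 6/7
¬c + b = 6/7 + 1/7 = 6/7
(b + a) ⇔ (¬c + b) = 5/7 ⇔ 6/7 = 6/7
¬a + ((b + a) ⇔ (¬c + b)) = 2/7 + 6/7 = 6/7
a + c = 5/7 + 1/7 = 5/7
c ⇔ (a + c) = 1/7 ⇔ 5/7 = 3/7
b ⇔ (c ⇔ (a + c)) = 1/7 ⇔ 3/7 = 5/7
¬(b ⇔ (c ⇔ (a + c))) = ¬5/7 = 2/7
(¬a + ((b + a) ⇔ (¬c + b))) ⇔ ¬(b ⇔ (c ⇔ (a + c))) = 6/7 ⇔ 2/7 = 3/7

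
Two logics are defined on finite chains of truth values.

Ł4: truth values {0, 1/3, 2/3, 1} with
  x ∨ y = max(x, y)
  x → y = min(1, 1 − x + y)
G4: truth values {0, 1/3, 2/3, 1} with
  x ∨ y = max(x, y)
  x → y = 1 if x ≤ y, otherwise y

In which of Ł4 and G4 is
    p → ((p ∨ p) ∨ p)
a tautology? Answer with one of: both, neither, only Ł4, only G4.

In Ł4: every assignment gives 1 — tautology.
In G4: every assignment gives 1 — tautology.

both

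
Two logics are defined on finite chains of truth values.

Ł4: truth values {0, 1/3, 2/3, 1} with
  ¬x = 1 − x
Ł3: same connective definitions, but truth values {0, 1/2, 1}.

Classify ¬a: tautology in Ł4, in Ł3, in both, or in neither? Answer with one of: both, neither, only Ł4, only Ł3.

In Ł4: at a = 1/3 the value is 2/3 — not a tautology.
In Ł3: at a = 1/2 the value is 1/2 — not a tautology.

neither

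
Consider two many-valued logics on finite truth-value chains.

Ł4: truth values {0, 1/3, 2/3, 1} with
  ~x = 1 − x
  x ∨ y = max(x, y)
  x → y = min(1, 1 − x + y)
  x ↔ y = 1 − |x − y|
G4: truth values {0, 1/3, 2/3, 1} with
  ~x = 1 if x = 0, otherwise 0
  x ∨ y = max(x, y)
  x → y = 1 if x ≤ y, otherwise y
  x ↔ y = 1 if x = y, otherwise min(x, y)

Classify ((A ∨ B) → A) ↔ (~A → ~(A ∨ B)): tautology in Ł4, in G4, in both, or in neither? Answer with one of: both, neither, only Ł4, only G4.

In Ł4: every assignment gives 1 — tautology.
In G4: at A = 1/3, B = 2/3 the value is 1/3 — not a tautology.

only Ł4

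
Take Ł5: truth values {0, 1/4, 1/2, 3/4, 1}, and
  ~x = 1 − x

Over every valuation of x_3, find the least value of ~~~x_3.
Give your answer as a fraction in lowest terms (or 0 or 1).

0

Take x_3 = 1:
~x_3 = ~1 = 0
~~x_3 = ~0 = 1
~~~x_3 = ~1 = 0
No assignment yields a value below 0, so this is the minimum.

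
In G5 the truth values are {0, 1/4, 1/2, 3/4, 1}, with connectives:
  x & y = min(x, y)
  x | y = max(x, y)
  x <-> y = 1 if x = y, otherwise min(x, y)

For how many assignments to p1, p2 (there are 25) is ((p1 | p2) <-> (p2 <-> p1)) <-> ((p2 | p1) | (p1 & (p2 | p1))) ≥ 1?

5

value 1: 5 assignments (counts)
value 3/4: 2 assignments
value 1/2: 4 assignments
value 1/4: 6 assignments
value 0: 8 assignments
So 5 of the 25 assignments meet the threshold.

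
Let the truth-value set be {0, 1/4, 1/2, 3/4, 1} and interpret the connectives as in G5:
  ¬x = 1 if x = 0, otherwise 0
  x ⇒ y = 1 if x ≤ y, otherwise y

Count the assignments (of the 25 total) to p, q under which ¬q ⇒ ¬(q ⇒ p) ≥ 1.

20

value 1: 20 assignments (counts)
value 0: 5 assignments
So 20 of the 25 assignments meet the threshold.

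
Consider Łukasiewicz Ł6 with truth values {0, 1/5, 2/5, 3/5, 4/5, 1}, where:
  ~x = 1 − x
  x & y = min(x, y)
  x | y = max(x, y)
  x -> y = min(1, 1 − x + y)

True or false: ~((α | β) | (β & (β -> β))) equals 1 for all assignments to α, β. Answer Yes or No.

Counterexample: take α = 0, β = 1/5.
α | β = 0 | 1/5 = 1/5
β -> β = 1/5 -> 1/5 = 1
β & (β -> β) = 1/5 & 1 = 1/5
(α | β) | (β & (β -> β)) = 1/5 | 1/5 = 1/5
~((α | β) | (β & (β -> β))) = ~1/5 = 4/5
This gives 4/5 ≠ 1.

No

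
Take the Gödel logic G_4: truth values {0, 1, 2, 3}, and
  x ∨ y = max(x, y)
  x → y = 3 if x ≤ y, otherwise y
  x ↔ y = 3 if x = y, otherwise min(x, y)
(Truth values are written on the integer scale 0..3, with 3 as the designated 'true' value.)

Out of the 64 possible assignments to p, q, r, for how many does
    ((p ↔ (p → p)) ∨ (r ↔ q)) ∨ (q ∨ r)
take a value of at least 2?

value 3: 46 assignments (counts)
value 2: 14 assignments (counts)
value 1: 4 assignments
So 60 of the 64 assignments meet the threshold.

60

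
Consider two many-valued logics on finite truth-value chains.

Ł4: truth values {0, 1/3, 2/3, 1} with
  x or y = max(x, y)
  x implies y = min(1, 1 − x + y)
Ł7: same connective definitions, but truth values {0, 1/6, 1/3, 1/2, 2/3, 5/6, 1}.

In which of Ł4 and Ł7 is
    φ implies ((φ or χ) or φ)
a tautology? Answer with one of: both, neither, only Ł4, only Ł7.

In Ł4: every assignment gives 1 — tautology.
In Ł7: every assignment gives 1 — tautology.

both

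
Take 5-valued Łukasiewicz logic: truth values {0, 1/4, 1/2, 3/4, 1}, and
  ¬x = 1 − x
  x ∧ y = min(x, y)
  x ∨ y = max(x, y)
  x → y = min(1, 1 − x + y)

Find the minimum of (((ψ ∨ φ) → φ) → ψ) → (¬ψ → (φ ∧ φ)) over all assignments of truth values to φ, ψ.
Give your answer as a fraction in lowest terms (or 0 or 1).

Take φ = 0, ψ = 1/2:
ψ ∨ φ = 1/2 ∨ 0 = 1/2
(ψ ∨ φ) → φ = 1/2 → 0 = 1/2
((ψ ∨ φ) → φ) → ψ = 1/2 → 1/2 = 1
¬ψ = ¬1/2 = 1/2
φ ∧ φ = 0 ∧ 0 = 0
¬ψ → (φ ∧ φ) = 1/2 → 0 = 1/2
(((ψ ∨ φ) → φ) → ψ) → (¬ψ → (φ ∧ φ)) = 1 → 1/2 = 1/2
No assignment yields a value below 1/2, so this is the minimum.

1/2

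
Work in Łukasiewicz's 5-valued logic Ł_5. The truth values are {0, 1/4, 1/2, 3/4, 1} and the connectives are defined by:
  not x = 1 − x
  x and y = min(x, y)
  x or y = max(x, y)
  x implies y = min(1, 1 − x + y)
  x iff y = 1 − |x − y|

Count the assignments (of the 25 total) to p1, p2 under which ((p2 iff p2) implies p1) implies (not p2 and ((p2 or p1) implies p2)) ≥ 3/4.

16

value 1: 12 assignments (counts)
value 3/4: 4 assignments (counts)
value 1/2: 4 assignments
value 1/4: 3 assignments
value 0: 2 assignments
So 16 of the 25 assignments meet the threshold.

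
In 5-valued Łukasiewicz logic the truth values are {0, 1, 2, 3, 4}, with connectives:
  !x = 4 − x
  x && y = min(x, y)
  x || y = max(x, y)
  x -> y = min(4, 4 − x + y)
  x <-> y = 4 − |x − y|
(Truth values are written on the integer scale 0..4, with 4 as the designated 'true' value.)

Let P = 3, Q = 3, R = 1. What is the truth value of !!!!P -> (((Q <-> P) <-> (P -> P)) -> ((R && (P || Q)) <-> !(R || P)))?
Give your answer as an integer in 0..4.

!P = !3 = 1
!!P = !1 = 3
!!!P = !3 = 1
!!!!P = !1 = 3
Q <-> P = 3 <-> 3 = 4
P -> P = 3 -> 3 = 4
(Q <-> P) <-> (P -> P) = 4 <-> 4 = 4
P || Q = 3 || 3 = 3
R && (P || Q) = 1 && 3 = 1
R || P = 1 || 3 = 3
!(R || P) = !3 = 1
(R && (P || Q)) <-> !(R || P) = 1 <-> 1 = 4
((Q <-> P) <-> (P -> P)) -> ((R && (P || Q)) <-> !(R || P)) = 4 -> 4 = 4
!!!!P -> (((Q <-> P) <-> (P -> P)) -> ((R && (P || Q)) <-> !(R || P))) = 3 -> 4 = 4

4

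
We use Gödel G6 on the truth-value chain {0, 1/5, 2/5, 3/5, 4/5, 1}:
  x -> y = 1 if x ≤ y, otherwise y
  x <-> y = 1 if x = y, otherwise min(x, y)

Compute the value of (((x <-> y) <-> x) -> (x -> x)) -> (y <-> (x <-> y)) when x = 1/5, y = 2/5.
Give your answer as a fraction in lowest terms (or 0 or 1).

1/5

x <-> y = 1/5 <-> 2/5 = 1/5
(x <-> y) <-> x = 1/5 <-> 1/5 = 1
x -> x = 1/5 -> 1/5 = 1
((x <-> y) <-> x) -> (x -> x) = 1 -> 1 = 1
x <-> y = 1/5 <-> 2/5 = 1/5
y <-> (x <-> y) = 2/5 <-> 1/5 = 1/5
(((x <-> y) <-> x) -> (x -> x)) -> (y <-> (x <-> y)) = 1 -> 1/5 = 1/5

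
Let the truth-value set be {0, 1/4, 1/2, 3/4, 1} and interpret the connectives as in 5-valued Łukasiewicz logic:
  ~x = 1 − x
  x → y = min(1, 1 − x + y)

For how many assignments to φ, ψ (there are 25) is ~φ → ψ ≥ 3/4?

value 1: 15 assignments (counts)
value 3/4: 4 assignments (counts)
value 1/2: 3 assignments
value 1/4: 2 assignments
value 0: 1 assignment
So 19 of the 25 assignments meet the threshold.

19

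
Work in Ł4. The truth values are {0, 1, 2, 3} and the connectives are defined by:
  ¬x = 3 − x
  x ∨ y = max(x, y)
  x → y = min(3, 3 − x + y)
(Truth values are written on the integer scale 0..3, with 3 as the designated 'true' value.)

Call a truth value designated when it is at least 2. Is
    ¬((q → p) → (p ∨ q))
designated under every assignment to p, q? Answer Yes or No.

Counterexample: take p = 0, q = 1.
q → p = 1 → 0 = 2
p ∨ q = 0 ∨ 1 = 1
(q → p) → (p ∨ q) = 2 → 1 = 2
¬((q → p) → (p ∨ q)) = ¬2 = 1
This gives 1, which is below 2.

No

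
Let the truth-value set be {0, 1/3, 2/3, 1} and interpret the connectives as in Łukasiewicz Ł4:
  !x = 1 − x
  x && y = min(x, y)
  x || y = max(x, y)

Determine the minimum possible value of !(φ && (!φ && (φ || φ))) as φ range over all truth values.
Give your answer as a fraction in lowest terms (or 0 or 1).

Take φ = 1/3:
!φ = !1/3 = 2/3
φ || φ = 1/3 || 1/3 = 1/3
!φ && (φ || φ) = 2/3 && 1/3 = 1/3
φ && (!φ && (φ || φ)) = 1/3 && 1/3 = 1/3
!(φ && (!φ && (φ || φ))) = !1/3 = 2/3
No assignment yields a value below 2/3, so this is the minimum.

2/3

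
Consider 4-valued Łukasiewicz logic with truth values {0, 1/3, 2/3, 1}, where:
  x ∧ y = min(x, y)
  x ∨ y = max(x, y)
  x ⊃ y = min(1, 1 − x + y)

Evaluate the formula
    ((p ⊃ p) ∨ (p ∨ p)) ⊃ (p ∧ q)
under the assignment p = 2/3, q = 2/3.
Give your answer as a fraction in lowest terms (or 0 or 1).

p ⊃ p = 2/3 ⊃ 2/3 = 1
p ∨ p = 2/3 ∨ 2/3 = 2/3
(p ⊃ p) ∨ (p ∨ p) = 1 ∨ 2/3 = 1
p ∧ q = 2/3 ∧ 2/3 = 2/3
((p ⊃ p) ∨ (p ∨ p)) ⊃ (p ∧ q) = 1 ⊃ 2/3 = 2/3

2/3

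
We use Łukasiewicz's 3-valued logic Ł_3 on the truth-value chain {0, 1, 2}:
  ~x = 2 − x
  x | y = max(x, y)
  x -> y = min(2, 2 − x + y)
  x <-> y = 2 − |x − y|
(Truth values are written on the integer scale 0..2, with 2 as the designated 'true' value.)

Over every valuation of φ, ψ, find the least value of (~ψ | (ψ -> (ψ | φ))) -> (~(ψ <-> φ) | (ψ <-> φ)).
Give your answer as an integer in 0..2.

Take φ = 0, ψ = 1:
~ψ = ~1 = 1
ψ | φ = 1 | 0 = 1
ψ -> (ψ | φ) = 1 -> 1 = 2
~ψ | (ψ -> (ψ | φ)) = 1 | 2 = 2
ψ <-> φ = 1 <-> 0 = 1
~(ψ <-> φ) = ~1 = 1
ψ <-> φ = 1 <-> 0 = 1
~(ψ <-> φ) | (ψ <-> φ) = 1 | 1 = 1
(~ψ | (ψ -> (ψ | φ))) -> (~(ψ <-> φ) | (ψ <-> φ)) = 2 -> 1 = 1
No assignment yields a value below 1, so this is the minimum.

1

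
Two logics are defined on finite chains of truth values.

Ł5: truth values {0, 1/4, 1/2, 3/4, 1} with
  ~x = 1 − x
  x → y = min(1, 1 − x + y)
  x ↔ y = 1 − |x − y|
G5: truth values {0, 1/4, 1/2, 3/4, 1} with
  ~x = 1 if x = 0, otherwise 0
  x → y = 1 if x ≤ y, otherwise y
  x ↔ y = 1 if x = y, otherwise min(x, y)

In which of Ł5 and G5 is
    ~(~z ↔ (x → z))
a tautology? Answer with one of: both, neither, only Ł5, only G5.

In Ł5: at x = 0, z = 0 the value is 0 — not a tautology.
In G5: at x = 0, z = 0 the value is 0 — not a tautology.

neither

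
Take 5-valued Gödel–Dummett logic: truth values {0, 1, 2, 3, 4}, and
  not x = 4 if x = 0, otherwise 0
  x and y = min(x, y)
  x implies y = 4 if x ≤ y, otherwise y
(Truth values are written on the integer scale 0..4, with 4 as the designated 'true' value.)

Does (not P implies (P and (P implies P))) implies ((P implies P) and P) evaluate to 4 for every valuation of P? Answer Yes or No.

No

Counterexample: take P = 1.
not P = not 1 = 0
P implies P = 1 implies 1 = 4
P and (P implies P) = 1 and 4 = 1
not P implies (P and (P implies P)) = 0 implies 1 = 4
P implies P = 1 implies 1 = 4
(P implies P) and P = 4 and 1 = 1
(not P implies (P and (P implies P))) implies ((P implies P) and P) = 4 implies 1 = 1
This gives 1 ≠ 4.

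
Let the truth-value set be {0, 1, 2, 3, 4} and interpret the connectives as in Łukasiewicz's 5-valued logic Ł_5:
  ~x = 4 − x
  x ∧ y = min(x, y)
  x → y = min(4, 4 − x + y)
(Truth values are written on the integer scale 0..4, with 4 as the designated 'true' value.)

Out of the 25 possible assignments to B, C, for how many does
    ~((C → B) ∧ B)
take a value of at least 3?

value 4: 5 assignments (counts)
value 3: 5 assignments (counts)
value 2: 5 assignments
value 1: 5 assignments
value 0: 5 assignments
So 10 of the 25 assignments meet the threshold.

10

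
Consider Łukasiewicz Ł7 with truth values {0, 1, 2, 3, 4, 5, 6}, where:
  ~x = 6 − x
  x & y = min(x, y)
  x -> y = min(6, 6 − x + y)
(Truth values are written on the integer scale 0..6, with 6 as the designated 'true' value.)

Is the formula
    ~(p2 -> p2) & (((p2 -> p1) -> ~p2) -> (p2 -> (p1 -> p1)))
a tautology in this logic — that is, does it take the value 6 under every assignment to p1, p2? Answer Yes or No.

No

Counterexample: take p1 = 0, p2 = 0.
p2 -> p2 = 0 -> 0 = 6
~(p2 -> p2) = ~6 = 0
p2 -> p1 = 0 -> 0 = 6
~p2 = ~0 = 6
(p2 -> p1) -> ~p2 = 6 -> 6 = 6
p1 -> p1 = 0 -> 0 = 6
p2 -> (p1 -> p1) = 0 -> 6 = 6
((p2 -> p1) -> ~p2) -> (p2 -> (p1 -> p1)) = 6 -> 6 = 6
~(p2 -> p2) & (((p2 -> p1) -> ~p2) -> (p2 -> (p1 -> p1))) = 0 & 6 = 0
This gives 0 ≠ 6.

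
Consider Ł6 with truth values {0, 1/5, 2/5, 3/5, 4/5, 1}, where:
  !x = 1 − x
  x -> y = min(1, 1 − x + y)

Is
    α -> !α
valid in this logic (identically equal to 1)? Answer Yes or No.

No

Counterexample: take α = 3/5.
!α = !3/5 = 2/5
α -> !α = 3/5 -> 2/5 = 4/5
This gives 4/5 ≠ 1.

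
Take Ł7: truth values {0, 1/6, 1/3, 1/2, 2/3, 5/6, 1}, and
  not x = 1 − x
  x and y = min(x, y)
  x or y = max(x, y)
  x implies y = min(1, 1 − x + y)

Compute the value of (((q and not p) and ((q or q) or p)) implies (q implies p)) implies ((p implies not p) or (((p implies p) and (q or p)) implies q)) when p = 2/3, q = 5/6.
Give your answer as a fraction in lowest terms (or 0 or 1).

not p = not 2/3 = 1/3
q and not p = 5/6 and 1/3 = 1/3
q or q = 5/6 or 5/6 = 5/6
(q or q) or p = 5/6 or 2/3 = 5/6
(q and not p) and ((q or q) or p) = 1/3 and 5/6 = 1/3
q implies p = 5/6 implies 2/3 = 5/6
((q and not p) and ((q or q) or p)) implies (q implies p) = 1/3 implies 5/6 = 1
not p = not 2/3 = 1/3
p implies not p = 2/3 implies 1/3 = 2/3
p implies p = 2/3 implies 2/3 = 1
q or p = 5/6 or 2/3 = 5/6
(p implies p) and (q or p) = 1 and 5/6 = 5/6
((p implies p) and (q or p)) implies q = 5/6 implies 5/6 = 1
(p implies not p) or (((p implies p) and (q or p)) implies q) = 2/3 or 1 = 1
(((q and not p) and ((q or q) or p)) implies (q implies p)) implies ((p implies not p) or (((p implies p) and (q or p)) implies q)) = 1 implies 1 = 1

1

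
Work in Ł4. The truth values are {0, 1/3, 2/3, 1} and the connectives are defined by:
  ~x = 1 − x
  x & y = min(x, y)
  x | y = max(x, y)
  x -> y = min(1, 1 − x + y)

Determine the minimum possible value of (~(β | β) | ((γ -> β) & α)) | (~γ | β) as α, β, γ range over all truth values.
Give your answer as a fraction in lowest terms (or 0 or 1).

2/3

Take α = 0, β = 1/3, γ = 1/3:
β | β = 1/3 | 1/3 = 1/3
~(β | β) = ~1/3 = 2/3
γ -> β = 1/3 -> 1/3 = 1
(γ -> β) & α = 1 & 0 = 0
~(β | β) | ((γ -> β) & α) = 2/3 | 0 = 2/3
~γ = ~1/3 = 2/3
~γ | β = 2/3 | 1/3 = 2/3
(~(β | β) | ((γ -> β) & α)) | (~γ | β) = 2/3 | 2/3 = 2/3
No assignment yields a value below 2/3, so this is the minimum.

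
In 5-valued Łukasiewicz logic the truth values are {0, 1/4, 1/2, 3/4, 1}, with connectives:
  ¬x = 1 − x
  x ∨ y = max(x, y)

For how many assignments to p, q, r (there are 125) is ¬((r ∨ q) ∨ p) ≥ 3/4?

8

value 1: 1 assignment (counts)
value 3/4: 7 assignments (counts)
value 1/2: 19 assignments
value 1/4: 37 assignments
value 0: 61 assignments
So 8 of the 125 assignments meet the threshold.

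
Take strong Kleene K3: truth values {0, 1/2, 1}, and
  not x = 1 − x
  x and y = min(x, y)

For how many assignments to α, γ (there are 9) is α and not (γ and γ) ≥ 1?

1

α = 0, γ = 0 ↦ 0  <
α = 0, γ = 1/2 ↦ 0  <
α = 0, γ = 1 ↦ 0  <
α = 1/2, γ = 0 ↦ 1/2  <
α = 1/2, γ = 1/2 ↦ 1/2  <
α = 1/2, γ = 1 ↦ 0  <
α = 1, γ = 0 ↦ 1  ≥
α = 1, γ = 1/2 ↦ 1/2  <
α = 1, γ = 1 ↦ 0  <
So 1 of the 9 assignments meets the threshold.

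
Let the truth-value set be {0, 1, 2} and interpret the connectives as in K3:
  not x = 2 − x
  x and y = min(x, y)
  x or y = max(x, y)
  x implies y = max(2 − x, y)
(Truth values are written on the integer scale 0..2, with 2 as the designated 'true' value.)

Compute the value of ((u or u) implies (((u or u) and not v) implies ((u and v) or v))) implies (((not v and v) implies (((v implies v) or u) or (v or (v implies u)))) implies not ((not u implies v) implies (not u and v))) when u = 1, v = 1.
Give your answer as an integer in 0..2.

u or u = 1 or 1 = 1
u or u = 1 or 1 = 1
not v = not 1 = 1
(u or u) and not v = 1 and 1 = 1
u and v = 1 and 1 = 1
(u and v) or v = 1 or 1 = 1
((u or u) and not v) implies ((u and v) or v) = 1 implies 1 = 1
(u or u) implies (((u or u) and not v) implies ((u and v) or v)) = 1 implies 1 = 1
not v = not 1 = 1
not v and v = 1 and 1 = 1
v implies v = 1 implies 1 = 1
(v implies v) or u = 1 or 1 = 1
v implies u = 1 implies 1 = 1
v or (v implies u) = 1 or 1 = 1
((v implies v) or u) or (v or (v implies u)) = 1 or 1 = 1
(not v and v) implies (((v implies v) or u) or (v or (v implies u))) = 1 implies 1 = 1
not u = not 1 = 1
not u implies v = 1 implies 1 = 1
not u = not 1 = 1
not u and v = 1 and 1 = 1
(not u implies v) implies (not u and v) = 1 implies 1 = 1
not ((not u implies v) implies (not u and v)) = not 1 = 1
((not v and v) implies (((v implies v) or u) or (v or (v implies u)))) implies not ((not u implies v) implies (not u and v)) = 1 implies 1 = 1
((u or u) implies (((u or u) and not v) implies ((u and v) or v))) implies (((not v and v) implies (((v implies v) or u) or (v or (v implies u)))) implies not ((not u implies v) implies (not u and v))) = 1 implies 1 = 1

1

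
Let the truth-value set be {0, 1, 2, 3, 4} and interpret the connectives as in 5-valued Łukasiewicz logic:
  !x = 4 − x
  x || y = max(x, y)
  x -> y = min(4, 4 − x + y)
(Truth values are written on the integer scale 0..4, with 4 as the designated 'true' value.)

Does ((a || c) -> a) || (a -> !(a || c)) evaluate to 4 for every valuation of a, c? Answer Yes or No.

Counterexample: take a = 1, c = 4.
a || c = 1 || 4 = 4
(a || c) -> a = 4 -> 1 = 1
a || c = 1 || 4 = 4
!(a || c) = !4 = 0
a -> !(a || c) = 1 -> 0 = 3
((a || c) -> a) || (a -> !(a || c)) = 1 || 3 = 3
This gives 3 ≠ 4.

No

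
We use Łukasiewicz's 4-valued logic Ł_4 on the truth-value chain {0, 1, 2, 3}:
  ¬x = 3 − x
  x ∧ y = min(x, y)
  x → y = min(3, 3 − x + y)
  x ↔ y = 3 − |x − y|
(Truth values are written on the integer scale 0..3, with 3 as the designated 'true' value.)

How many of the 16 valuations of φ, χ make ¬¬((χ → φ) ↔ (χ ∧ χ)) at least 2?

7

φ = 0, χ = 0 ↦ 0  <
φ = 0, χ = 1 ↦ 2  ≥
φ = 0, χ = 2 ↦ 2  ≥
φ = 0, χ = 3 ↦ 0  <
φ = 1, χ = 0 ↦ 0  <
φ = 1, χ = 1 ↦ 1  <
φ = 1, χ = 2 ↦ 3  ≥
φ = 1, χ = 3 ↦ 1  <
φ = 2, χ = 0 ↦ 0  <
φ = 2, χ = 1 ↦ 1  <
φ = 2, χ = 2 ↦ 2  ≥
φ = 2, χ = 3 ↦ 2  ≥
φ = 3, χ = 0 ↦ 0  <
φ = 3, χ = 1 ↦ 1  <
φ = 3, χ = 2 ↦ 2  ≥
φ = 3, χ = 3 ↦ 3  ≥
So 7 of the 16 assignments meet the threshold.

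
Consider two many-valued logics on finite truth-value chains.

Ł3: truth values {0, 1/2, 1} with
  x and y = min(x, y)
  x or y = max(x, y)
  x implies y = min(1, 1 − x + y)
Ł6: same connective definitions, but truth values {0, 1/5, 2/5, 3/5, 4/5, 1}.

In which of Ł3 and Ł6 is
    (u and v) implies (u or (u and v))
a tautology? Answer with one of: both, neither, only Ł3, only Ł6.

In Ł3: every assignment gives 1 — tautology.
In Ł6: every assignment gives 1 — tautology.

both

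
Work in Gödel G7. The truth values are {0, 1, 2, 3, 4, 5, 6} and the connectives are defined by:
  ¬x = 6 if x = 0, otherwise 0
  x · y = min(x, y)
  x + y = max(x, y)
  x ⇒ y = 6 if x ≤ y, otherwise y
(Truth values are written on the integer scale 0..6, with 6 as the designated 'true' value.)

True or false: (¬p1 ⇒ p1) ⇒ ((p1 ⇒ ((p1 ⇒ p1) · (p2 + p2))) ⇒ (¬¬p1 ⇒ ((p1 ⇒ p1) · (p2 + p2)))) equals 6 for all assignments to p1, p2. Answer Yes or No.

Counterexample: take p1 = 1, p2 = 1.
¬p1 = ¬1 = 0
¬p1 ⇒ p1 = 0 ⇒ 1 = 6
p1 ⇒ p1 = 1 ⇒ 1 = 6
p2 + p2 = 1 + 1 = 1
(p1 ⇒ p1) · (p2 + p2) = 6 · 1 = 1
p1 ⇒ ((p1 ⇒ p1) · (p2 + p2)) = 1 ⇒ 1 = 6
¬p1 = ¬1 = 0
¬¬p1 = ¬0 = 6
p1 ⇒ p1 = 1 ⇒ 1 = 6
p2 + p2 = 1 + 1 = 1
(p1 ⇒ p1) · (p2 + p2) = 6 · 1 = 1
¬¬p1 ⇒ ((p1 ⇒ p1) · (p2 + p2)) = 6 ⇒ 1 = 1
(p1 ⇒ ((p1 ⇒ p1) · (p2 + p2))) ⇒ (¬¬p1 ⇒ ((p1 ⇒ p1) · (p2 + p2))) = 6 ⇒ 1 = 1
(¬p1 ⇒ p1) ⇒ ((p1 ⇒ ((p1 ⇒ p1) · (p2 + p2))) ⇒ (¬¬p1 ⇒ ((p1 ⇒ p1) · (p2 + p2)))) = 6 ⇒ 1 = 1
This gives 1 ≠ 6.

No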